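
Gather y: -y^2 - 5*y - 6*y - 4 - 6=-y^2 - 11*y - 10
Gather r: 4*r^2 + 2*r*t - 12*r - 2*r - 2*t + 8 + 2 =4*r^2 + r*(2*t - 14) - 2*t + 10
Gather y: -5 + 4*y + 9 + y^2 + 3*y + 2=y^2 + 7*y + 6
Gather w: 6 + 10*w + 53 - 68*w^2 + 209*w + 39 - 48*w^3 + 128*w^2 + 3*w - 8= -48*w^3 + 60*w^2 + 222*w + 90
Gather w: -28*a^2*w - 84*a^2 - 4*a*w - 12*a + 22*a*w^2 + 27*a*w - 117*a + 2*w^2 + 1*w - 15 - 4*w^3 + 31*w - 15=-84*a^2 - 129*a - 4*w^3 + w^2*(22*a + 2) + w*(-28*a^2 + 23*a + 32) - 30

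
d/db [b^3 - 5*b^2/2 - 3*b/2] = 3*b^2 - 5*b - 3/2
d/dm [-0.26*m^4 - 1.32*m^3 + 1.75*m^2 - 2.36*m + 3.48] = -1.04*m^3 - 3.96*m^2 + 3.5*m - 2.36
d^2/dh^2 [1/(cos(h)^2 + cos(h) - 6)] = (-4*sin(h)^4 + 27*sin(h)^2 - 9*cos(h)/4 - 3*cos(3*h)/4 - 9)/((cos(h) - 2)^3*(cos(h) + 3)^3)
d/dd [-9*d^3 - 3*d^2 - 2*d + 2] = -27*d^2 - 6*d - 2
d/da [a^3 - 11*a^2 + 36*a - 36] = 3*a^2 - 22*a + 36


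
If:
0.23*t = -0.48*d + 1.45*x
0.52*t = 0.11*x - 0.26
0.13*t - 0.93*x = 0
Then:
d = 0.03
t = -0.52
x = -0.07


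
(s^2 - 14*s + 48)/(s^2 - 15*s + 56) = (s - 6)/(s - 7)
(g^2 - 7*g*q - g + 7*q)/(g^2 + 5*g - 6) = (g - 7*q)/(g + 6)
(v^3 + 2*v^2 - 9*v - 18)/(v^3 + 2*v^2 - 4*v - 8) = (v^2 - 9)/(v^2 - 4)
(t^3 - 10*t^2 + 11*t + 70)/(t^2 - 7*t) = t - 3 - 10/t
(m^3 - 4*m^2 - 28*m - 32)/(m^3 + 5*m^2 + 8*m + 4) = (m - 8)/(m + 1)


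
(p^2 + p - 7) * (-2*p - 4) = -2*p^3 - 6*p^2 + 10*p + 28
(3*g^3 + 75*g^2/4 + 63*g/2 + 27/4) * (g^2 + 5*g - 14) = 3*g^5 + 135*g^4/4 + 333*g^3/4 - 393*g^2/4 - 1629*g/4 - 189/2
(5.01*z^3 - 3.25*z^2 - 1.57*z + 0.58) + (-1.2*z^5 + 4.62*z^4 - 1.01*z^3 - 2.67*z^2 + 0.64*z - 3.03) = -1.2*z^5 + 4.62*z^4 + 4.0*z^3 - 5.92*z^2 - 0.93*z - 2.45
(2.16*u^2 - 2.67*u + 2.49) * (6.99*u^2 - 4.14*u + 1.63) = 15.0984*u^4 - 27.6057*u^3 + 31.9797*u^2 - 14.6607*u + 4.0587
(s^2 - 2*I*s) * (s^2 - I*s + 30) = s^4 - 3*I*s^3 + 28*s^2 - 60*I*s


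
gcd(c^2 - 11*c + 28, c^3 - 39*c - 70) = c - 7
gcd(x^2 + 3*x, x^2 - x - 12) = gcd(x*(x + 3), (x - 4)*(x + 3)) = x + 3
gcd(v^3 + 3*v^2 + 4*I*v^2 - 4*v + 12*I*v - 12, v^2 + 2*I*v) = v + 2*I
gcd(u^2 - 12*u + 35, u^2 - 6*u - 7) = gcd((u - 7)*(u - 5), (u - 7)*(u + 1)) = u - 7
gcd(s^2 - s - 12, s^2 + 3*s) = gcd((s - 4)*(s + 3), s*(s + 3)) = s + 3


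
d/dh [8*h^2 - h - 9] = 16*h - 1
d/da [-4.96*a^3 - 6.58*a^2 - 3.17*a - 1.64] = -14.88*a^2 - 13.16*a - 3.17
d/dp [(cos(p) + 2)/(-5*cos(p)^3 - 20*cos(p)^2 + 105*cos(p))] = 2*(-cos(p)^3 - 5*cos(p)^2 - 8*cos(p) + 21)*sin(p)/(5*(cos(p) - 3)^2*(cos(p) + 7)^2*cos(p)^2)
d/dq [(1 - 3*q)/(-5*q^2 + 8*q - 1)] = 5*(-3*q^2 + 2*q - 1)/(25*q^4 - 80*q^3 + 74*q^2 - 16*q + 1)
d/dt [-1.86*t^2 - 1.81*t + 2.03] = -3.72*t - 1.81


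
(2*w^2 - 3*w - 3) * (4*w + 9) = 8*w^3 + 6*w^2 - 39*w - 27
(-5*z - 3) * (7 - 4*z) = 20*z^2 - 23*z - 21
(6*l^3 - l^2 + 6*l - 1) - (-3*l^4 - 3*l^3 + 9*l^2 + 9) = 3*l^4 + 9*l^3 - 10*l^2 + 6*l - 10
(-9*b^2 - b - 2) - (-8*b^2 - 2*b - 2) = -b^2 + b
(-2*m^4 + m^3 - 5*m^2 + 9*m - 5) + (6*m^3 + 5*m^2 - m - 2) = -2*m^4 + 7*m^3 + 8*m - 7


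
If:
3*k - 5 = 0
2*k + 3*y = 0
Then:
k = 5/3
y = -10/9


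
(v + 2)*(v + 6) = v^2 + 8*v + 12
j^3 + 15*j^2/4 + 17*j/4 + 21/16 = (j + 1/2)*(j + 3/2)*(j + 7/4)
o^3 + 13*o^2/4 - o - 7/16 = (o - 1/2)*(o + 1/4)*(o + 7/2)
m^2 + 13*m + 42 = (m + 6)*(m + 7)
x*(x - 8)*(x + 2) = x^3 - 6*x^2 - 16*x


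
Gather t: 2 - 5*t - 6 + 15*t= 10*t - 4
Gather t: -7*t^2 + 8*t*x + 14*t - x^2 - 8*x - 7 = -7*t^2 + t*(8*x + 14) - x^2 - 8*x - 7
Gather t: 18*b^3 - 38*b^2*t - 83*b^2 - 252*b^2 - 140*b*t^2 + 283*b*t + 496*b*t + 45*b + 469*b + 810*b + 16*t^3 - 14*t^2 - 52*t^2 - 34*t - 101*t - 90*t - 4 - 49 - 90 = 18*b^3 - 335*b^2 + 1324*b + 16*t^3 + t^2*(-140*b - 66) + t*(-38*b^2 + 779*b - 225) - 143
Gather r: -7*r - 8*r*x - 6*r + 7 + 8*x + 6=r*(-8*x - 13) + 8*x + 13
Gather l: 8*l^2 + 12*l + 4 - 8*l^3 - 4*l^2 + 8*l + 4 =-8*l^3 + 4*l^2 + 20*l + 8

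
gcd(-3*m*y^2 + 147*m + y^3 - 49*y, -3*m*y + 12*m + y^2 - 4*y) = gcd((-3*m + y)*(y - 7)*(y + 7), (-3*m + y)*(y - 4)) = -3*m + y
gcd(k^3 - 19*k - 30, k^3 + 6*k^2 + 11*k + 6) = k^2 + 5*k + 6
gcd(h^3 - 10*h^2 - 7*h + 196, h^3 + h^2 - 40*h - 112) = h^2 - 3*h - 28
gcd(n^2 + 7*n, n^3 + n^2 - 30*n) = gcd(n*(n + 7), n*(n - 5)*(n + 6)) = n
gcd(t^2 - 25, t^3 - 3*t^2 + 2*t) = 1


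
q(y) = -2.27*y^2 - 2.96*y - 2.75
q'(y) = -4.54*y - 2.96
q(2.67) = -26.84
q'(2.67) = -15.08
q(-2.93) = -13.56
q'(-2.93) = 10.34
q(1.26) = -10.08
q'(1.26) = -8.68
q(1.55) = -12.79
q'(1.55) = -10.00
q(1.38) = -11.16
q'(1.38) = -9.23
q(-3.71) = -23.01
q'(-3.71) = 13.88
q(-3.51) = -20.33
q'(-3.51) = 12.98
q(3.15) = -34.60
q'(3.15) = -17.26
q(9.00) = -213.26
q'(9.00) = -43.82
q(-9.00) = -159.98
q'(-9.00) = 37.90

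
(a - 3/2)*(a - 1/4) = a^2 - 7*a/4 + 3/8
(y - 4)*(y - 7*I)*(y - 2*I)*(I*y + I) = I*y^4 + 9*y^3 - 3*I*y^3 - 27*y^2 - 18*I*y^2 - 36*y + 42*I*y + 56*I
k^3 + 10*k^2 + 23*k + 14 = (k + 1)*(k + 2)*(k + 7)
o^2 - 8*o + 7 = (o - 7)*(o - 1)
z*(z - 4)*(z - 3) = z^3 - 7*z^2 + 12*z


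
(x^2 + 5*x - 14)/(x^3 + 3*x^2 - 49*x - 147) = (x - 2)/(x^2 - 4*x - 21)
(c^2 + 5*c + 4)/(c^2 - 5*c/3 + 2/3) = 3*(c^2 + 5*c + 4)/(3*c^2 - 5*c + 2)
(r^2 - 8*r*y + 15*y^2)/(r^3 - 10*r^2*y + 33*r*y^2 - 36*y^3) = (r - 5*y)/(r^2 - 7*r*y + 12*y^2)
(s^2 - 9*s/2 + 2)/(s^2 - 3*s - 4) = (s - 1/2)/(s + 1)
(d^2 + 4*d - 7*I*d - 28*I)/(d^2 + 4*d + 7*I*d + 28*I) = (d - 7*I)/(d + 7*I)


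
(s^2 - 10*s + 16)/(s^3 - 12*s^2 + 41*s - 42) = (s - 8)/(s^2 - 10*s + 21)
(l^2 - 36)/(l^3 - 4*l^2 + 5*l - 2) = (l^2 - 36)/(l^3 - 4*l^2 + 5*l - 2)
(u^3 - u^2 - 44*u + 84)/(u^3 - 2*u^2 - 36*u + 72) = (u + 7)/(u + 6)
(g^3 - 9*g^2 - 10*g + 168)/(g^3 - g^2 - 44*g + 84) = (g^2 - 3*g - 28)/(g^2 + 5*g - 14)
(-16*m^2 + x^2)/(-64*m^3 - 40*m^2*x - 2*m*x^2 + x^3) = (-4*m + x)/(-16*m^2 - 6*m*x + x^2)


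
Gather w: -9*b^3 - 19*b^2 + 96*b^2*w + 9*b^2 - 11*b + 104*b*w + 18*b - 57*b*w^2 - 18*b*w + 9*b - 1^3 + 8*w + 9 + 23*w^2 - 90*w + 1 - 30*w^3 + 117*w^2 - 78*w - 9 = -9*b^3 - 10*b^2 + 16*b - 30*w^3 + w^2*(140 - 57*b) + w*(96*b^2 + 86*b - 160)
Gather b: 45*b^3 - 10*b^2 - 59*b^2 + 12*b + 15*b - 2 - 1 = 45*b^3 - 69*b^2 + 27*b - 3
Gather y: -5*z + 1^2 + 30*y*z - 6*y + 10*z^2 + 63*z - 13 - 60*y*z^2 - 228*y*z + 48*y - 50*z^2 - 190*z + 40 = y*(-60*z^2 - 198*z + 42) - 40*z^2 - 132*z + 28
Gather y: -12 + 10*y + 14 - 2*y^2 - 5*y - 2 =-2*y^2 + 5*y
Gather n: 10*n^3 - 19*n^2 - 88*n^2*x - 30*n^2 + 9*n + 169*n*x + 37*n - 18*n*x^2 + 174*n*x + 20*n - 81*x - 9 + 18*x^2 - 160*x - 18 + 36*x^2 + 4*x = 10*n^3 + n^2*(-88*x - 49) + n*(-18*x^2 + 343*x + 66) + 54*x^2 - 237*x - 27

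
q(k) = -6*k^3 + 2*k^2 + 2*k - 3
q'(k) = -18*k^2 + 4*k + 2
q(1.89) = -32.58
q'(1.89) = -54.74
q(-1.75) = 31.78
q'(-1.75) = -60.12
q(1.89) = -32.58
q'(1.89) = -54.74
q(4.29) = -431.33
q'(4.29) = -312.11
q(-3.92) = 381.31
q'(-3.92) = -290.28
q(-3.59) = 293.21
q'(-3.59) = -244.35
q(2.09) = -44.86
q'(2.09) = -68.27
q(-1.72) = 30.01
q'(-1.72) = -58.13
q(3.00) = -141.00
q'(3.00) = -148.00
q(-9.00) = 4515.00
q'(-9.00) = -1492.00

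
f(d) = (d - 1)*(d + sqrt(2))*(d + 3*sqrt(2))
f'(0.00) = 0.34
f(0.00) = -6.00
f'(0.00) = 0.34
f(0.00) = -6.00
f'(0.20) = 2.33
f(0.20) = -5.74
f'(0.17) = 2.01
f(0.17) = -5.80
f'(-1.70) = -6.82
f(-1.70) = 1.96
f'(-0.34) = -2.48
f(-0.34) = -5.62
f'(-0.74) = -4.91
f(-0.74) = -4.11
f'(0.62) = 7.27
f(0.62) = -3.76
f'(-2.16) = -5.78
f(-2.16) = 4.91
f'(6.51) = 188.12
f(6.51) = 469.49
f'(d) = (d - 1)*(d + sqrt(2)) + (d - 1)*(d + 3*sqrt(2)) + (d + sqrt(2))*(d + 3*sqrt(2))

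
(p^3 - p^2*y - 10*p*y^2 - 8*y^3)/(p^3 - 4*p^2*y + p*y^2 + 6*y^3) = (p^2 - 2*p*y - 8*y^2)/(p^2 - 5*p*y + 6*y^2)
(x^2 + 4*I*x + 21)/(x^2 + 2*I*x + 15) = (x + 7*I)/(x + 5*I)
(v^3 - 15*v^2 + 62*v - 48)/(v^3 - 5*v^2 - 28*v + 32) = (v - 6)/(v + 4)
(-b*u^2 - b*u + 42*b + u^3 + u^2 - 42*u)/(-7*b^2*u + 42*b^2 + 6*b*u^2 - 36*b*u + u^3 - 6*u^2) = (u + 7)/(7*b + u)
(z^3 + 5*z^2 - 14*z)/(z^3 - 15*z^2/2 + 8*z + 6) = 2*z*(z + 7)/(2*z^2 - 11*z - 6)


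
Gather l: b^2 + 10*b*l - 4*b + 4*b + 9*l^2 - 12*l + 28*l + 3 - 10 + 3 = b^2 + 9*l^2 + l*(10*b + 16) - 4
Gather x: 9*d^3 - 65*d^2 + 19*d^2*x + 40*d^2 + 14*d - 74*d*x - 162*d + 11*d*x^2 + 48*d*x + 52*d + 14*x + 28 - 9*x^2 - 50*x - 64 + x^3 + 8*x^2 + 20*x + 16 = 9*d^3 - 25*d^2 - 96*d + x^3 + x^2*(11*d - 1) + x*(19*d^2 - 26*d - 16) - 20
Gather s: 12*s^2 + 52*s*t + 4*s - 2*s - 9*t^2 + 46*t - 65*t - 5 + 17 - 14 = 12*s^2 + s*(52*t + 2) - 9*t^2 - 19*t - 2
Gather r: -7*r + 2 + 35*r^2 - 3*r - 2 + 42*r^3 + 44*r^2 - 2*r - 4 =42*r^3 + 79*r^2 - 12*r - 4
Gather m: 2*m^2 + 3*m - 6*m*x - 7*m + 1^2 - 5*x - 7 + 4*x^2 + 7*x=2*m^2 + m*(-6*x - 4) + 4*x^2 + 2*x - 6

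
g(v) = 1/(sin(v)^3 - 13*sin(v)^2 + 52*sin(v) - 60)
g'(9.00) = 0.02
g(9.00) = -0.02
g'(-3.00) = 0.01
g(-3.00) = -0.01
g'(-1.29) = -0.00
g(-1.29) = -0.01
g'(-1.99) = 0.00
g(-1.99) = -0.01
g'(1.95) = 0.02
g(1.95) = -0.05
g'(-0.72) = -0.01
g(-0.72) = -0.01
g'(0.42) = -0.02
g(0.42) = -0.02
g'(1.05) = -0.03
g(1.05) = -0.04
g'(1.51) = -0.00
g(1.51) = -0.05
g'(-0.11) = -0.01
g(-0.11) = -0.02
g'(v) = (-3*sin(v)^2*cos(v) + 26*sin(v)*cos(v) - 52*cos(v))/(sin(v)^3 - 13*sin(v)^2 + 52*sin(v) - 60)^2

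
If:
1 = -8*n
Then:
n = -1/8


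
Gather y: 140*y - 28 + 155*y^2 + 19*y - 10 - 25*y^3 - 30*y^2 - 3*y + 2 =-25*y^3 + 125*y^2 + 156*y - 36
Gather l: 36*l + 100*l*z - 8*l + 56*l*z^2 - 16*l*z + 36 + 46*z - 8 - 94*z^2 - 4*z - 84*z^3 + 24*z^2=l*(56*z^2 + 84*z + 28) - 84*z^3 - 70*z^2 + 42*z + 28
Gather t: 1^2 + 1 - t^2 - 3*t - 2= -t^2 - 3*t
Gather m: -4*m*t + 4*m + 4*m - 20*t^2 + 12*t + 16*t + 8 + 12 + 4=m*(8 - 4*t) - 20*t^2 + 28*t + 24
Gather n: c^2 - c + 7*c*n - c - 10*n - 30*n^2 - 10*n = c^2 - 2*c - 30*n^2 + n*(7*c - 20)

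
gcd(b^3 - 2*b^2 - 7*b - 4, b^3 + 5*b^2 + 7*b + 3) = b^2 + 2*b + 1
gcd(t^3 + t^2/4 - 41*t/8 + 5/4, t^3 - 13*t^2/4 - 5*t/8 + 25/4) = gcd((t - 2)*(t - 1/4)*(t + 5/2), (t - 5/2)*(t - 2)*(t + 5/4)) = t - 2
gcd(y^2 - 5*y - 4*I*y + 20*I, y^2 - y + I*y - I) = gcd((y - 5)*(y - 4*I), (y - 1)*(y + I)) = 1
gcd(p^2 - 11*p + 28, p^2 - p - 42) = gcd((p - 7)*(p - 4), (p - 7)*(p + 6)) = p - 7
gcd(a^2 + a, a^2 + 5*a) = a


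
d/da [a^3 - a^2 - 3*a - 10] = 3*a^2 - 2*a - 3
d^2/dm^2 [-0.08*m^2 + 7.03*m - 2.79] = -0.160000000000000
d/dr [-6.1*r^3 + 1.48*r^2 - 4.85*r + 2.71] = -18.3*r^2 + 2.96*r - 4.85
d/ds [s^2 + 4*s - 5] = 2*s + 4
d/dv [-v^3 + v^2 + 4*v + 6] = -3*v^2 + 2*v + 4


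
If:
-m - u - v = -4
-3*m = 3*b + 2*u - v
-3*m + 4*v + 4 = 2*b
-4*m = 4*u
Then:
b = -8/7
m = 52/7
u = -52/7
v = 4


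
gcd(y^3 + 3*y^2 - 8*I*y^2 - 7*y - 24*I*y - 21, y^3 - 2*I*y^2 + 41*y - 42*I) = y^2 - 8*I*y - 7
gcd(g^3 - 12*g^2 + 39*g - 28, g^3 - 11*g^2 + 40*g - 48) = g - 4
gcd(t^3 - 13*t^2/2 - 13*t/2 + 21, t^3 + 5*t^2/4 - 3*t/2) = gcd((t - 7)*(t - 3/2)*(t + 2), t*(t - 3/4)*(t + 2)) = t + 2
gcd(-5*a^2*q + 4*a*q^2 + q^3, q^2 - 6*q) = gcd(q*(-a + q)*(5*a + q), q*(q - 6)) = q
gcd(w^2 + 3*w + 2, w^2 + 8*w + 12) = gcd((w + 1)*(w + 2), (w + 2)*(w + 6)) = w + 2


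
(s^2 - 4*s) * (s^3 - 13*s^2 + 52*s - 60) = s^5 - 17*s^4 + 104*s^3 - 268*s^2 + 240*s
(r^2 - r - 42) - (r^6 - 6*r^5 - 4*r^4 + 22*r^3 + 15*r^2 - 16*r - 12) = -r^6 + 6*r^5 + 4*r^4 - 22*r^3 - 14*r^2 + 15*r - 30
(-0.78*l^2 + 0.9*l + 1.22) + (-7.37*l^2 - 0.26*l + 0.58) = -8.15*l^2 + 0.64*l + 1.8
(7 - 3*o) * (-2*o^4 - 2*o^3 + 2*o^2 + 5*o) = 6*o^5 - 8*o^4 - 20*o^3 - o^2 + 35*o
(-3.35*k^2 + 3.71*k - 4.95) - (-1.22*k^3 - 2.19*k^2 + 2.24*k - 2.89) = 1.22*k^3 - 1.16*k^2 + 1.47*k - 2.06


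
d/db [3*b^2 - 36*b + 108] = 6*b - 36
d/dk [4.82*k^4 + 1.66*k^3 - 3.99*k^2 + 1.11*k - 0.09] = 19.28*k^3 + 4.98*k^2 - 7.98*k + 1.11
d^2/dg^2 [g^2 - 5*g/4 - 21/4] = 2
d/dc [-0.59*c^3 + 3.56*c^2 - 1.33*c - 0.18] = -1.77*c^2 + 7.12*c - 1.33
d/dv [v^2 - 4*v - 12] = 2*v - 4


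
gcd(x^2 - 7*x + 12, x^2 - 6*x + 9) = x - 3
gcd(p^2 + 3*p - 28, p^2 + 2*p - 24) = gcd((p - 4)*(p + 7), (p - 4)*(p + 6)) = p - 4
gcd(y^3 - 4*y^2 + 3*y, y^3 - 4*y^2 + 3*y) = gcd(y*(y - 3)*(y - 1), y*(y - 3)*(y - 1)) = y^3 - 4*y^2 + 3*y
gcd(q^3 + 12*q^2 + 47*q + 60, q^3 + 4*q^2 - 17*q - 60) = q^2 + 8*q + 15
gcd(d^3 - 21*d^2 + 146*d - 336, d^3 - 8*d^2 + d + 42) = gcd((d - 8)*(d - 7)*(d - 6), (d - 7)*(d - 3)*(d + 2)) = d - 7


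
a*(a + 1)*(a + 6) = a^3 + 7*a^2 + 6*a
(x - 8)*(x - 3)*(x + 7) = x^3 - 4*x^2 - 53*x + 168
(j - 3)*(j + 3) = j^2 - 9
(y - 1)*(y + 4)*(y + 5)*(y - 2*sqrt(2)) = y^4 - 2*sqrt(2)*y^3 + 8*y^3 - 16*sqrt(2)*y^2 + 11*y^2 - 22*sqrt(2)*y - 20*y + 40*sqrt(2)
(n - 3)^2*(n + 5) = n^3 - n^2 - 21*n + 45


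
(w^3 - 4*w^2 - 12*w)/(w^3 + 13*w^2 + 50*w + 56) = w*(w - 6)/(w^2 + 11*w + 28)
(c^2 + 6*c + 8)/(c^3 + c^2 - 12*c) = (c + 2)/(c*(c - 3))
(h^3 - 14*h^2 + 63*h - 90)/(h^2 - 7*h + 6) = (h^2 - 8*h + 15)/(h - 1)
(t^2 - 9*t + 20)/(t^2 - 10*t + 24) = (t - 5)/(t - 6)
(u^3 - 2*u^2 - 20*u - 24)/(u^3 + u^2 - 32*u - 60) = (u + 2)/(u + 5)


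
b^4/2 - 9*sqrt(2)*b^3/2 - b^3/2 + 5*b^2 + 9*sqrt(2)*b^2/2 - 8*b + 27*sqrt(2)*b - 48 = (b/2 + 1)*(b - 3)*(b - 8*sqrt(2))*(b - sqrt(2))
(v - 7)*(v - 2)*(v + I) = v^3 - 9*v^2 + I*v^2 + 14*v - 9*I*v + 14*I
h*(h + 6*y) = h^2 + 6*h*y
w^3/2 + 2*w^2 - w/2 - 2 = (w/2 + 1/2)*(w - 1)*(w + 4)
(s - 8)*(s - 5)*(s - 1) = s^3 - 14*s^2 + 53*s - 40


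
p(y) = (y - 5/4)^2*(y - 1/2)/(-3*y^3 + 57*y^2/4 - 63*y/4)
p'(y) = (y - 5/4)^2*(y - 1/2)*(9*y^2 - 57*y/2 + 63/4)/(-3*y^3 + 57*y^2/4 - 63*y/4)^2 + (y - 5/4)^2/(-3*y^3 + 57*y^2/4 - 63*y/4) + (y - 1/2)*(2*y - 5/2)/(-3*y^3 + 57*y^2/4 - 63*y/4) = (224*y^4 - 624*y^3 + 6*y^2 + 950*y - 525)/(24*y^2*(16*y^4 - 152*y^3 + 529*y^2 - 798*y + 441))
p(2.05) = 0.57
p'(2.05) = 0.21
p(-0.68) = -0.24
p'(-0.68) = -0.07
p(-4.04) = -0.26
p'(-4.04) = 0.01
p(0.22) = 0.11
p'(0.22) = -0.96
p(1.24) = -0.00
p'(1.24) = 0.00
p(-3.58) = -0.25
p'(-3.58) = 0.01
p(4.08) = -0.93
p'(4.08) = 0.57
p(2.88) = 5.40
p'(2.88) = 47.22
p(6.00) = -0.54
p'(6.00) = 0.07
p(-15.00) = -0.30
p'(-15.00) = 0.00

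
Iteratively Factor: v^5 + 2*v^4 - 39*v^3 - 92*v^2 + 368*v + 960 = (v - 4)*(v^4 + 6*v^3 - 15*v^2 - 152*v - 240) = (v - 5)*(v - 4)*(v^3 + 11*v^2 + 40*v + 48) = (v - 5)*(v - 4)*(v + 4)*(v^2 + 7*v + 12) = (v - 5)*(v - 4)*(v + 3)*(v + 4)*(v + 4)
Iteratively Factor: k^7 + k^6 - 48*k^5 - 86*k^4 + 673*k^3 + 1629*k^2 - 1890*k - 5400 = (k - 2)*(k^6 + 3*k^5 - 42*k^4 - 170*k^3 + 333*k^2 + 2295*k + 2700) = (k - 2)*(k + 3)*(k^5 - 42*k^3 - 44*k^2 + 465*k + 900) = (k - 2)*(k + 3)^2*(k^4 - 3*k^3 - 33*k^2 + 55*k + 300) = (k - 5)*(k - 2)*(k + 3)^2*(k^3 + 2*k^2 - 23*k - 60) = (k - 5)*(k - 2)*(k + 3)^2*(k + 4)*(k^2 - 2*k - 15) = (k - 5)*(k - 2)*(k + 3)^3*(k + 4)*(k - 5)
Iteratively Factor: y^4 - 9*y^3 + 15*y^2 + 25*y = (y - 5)*(y^3 - 4*y^2 - 5*y) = y*(y - 5)*(y^2 - 4*y - 5) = y*(y - 5)*(y + 1)*(y - 5)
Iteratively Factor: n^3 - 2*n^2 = (n)*(n^2 - 2*n) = n*(n - 2)*(n)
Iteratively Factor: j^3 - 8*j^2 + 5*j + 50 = (j - 5)*(j^2 - 3*j - 10) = (j - 5)*(j + 2)*(j - 5)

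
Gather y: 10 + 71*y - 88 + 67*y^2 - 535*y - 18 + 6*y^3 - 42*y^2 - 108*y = 6*y^3 + 25*y^2 - 572*y - 96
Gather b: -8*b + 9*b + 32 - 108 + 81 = b + 5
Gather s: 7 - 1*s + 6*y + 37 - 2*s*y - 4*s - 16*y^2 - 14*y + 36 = s*(-2*y - 5) - 16*y^2 - 8*y + 80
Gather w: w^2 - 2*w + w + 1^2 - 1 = w^2 - w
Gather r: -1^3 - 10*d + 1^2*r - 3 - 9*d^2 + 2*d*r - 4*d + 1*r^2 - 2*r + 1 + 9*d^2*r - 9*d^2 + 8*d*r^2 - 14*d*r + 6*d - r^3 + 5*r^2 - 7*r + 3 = -18*d^2 - 8*d - r^3 + r^2*(8*d + 6) + r*(9*d^2 - 12*d - 8)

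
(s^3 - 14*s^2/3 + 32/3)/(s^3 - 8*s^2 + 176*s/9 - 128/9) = 3*(3*s^2 - 2*s - 8)/(9*s^2 - 36*s + 32)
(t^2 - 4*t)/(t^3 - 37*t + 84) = t/(t^2 + 4*t - 21)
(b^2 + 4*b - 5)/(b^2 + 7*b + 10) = (b - 1)/(b + 2)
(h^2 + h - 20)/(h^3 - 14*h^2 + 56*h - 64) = (h + 5)/(h^2 - 10*h + 16)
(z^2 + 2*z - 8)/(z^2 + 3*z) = (z^2 + 2*z - 8)/(z*(z + 3))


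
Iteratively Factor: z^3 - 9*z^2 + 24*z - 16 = (z - 4)*(z^2 - 5*z + 4) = (z - 4)^2*(z - 1)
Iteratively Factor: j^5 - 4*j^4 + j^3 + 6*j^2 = (j - 3)*(j^4 - j^3 - 2*j^2) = (j - 3)*(j + 1)*(j^3 - 2*j^2) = j*(j - 3)*(j + 1)*(j^2 - 2*j) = j*(j - 3)*(j - 2)*(j + 1)*(j)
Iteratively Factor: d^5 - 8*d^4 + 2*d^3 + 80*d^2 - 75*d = (d - 5)*(d^4 - 3*d^3 - 13*d^2 + 15*d) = (d - 5)*(d - 1)*(d^3 - 2*d^2 - 15*d) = (d - 5)*(d - 1)*(d + 3)*(d^2 - 5*d) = d*(d - 5)*(d - 1)*(d + 3)*(d - 5)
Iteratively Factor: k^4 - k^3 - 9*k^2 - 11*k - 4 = (k + 1)*(k^3 - 2*k^2 - 7*k - 4) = (k + 1)^2*(k^2 - 3*k - 4) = (k + 1)^3*(k - 4)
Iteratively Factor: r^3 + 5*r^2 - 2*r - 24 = (r + 3)*(r^2 + 2*r - 8) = (r + 3)*(r + 4)*(r - 2)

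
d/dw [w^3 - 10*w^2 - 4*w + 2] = 3*w^2 - 20*w - 4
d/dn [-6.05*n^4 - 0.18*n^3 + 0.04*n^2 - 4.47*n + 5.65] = -24.2*n^3 - 0.54*n^2 + 0.08*n - 4.47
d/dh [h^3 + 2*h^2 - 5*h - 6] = 3*h^2 + 4*h - 5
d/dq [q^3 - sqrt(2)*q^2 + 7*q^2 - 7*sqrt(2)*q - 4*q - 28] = 3*q^2 - 2*sqrt(2)*q + 14*q - 7*sqrt(2) - 4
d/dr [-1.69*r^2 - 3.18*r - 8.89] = -3.38*r - 3.18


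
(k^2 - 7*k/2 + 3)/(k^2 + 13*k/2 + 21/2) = (2*k^2 - 7*k + 6)/(2*k^2 + 13*k + 21)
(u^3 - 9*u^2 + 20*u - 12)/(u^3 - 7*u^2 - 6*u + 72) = (u^2 - 3*u + 2)/(u^2 - u - 12)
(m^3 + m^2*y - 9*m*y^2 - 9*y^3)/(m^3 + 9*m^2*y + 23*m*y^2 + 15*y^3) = (m - 3*y)/(m + 5*y)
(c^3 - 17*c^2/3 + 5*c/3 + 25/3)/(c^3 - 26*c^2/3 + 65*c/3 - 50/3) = (c + 1)/(c - 2)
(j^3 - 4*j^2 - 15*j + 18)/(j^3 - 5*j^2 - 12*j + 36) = (j - 1)/(j - 2)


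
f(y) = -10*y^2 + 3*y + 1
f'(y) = 3 - 20*y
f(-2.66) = -77.74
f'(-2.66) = 56.20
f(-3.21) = -111.67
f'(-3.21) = 67.20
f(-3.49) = -131.27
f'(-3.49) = 72.80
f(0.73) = -2.14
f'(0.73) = -11.60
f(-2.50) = -69.00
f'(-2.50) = 53.00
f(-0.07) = 0.74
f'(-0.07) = 4.40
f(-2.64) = -76.62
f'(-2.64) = 55.80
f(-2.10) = -49.40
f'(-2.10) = 45.00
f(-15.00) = -2294.00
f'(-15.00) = 303.00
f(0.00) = 1.00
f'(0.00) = 3.00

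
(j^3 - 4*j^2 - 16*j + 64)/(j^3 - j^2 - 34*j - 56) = (j^2 - 8*j + 16)/(j^2 - 5*j - 14)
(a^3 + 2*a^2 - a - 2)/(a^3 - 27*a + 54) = (a^3 + 2*a^2 - a - 2)/(a^3 - 27*a + 54)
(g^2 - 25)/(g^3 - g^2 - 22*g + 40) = (g - 5)/(g^2 - 6*g + 8)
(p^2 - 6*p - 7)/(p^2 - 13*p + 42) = (p + 1)/(p - 6)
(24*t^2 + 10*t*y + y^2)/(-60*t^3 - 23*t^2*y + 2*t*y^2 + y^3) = (6*t + y)/(-15*t^2 - 2*t*y + y^2)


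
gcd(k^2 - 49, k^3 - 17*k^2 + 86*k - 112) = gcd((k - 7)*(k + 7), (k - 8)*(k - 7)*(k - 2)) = k - 7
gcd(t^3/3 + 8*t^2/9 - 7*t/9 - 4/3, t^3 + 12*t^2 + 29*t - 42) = 1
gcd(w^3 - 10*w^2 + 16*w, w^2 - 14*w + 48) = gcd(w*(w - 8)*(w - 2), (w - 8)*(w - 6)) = w - 8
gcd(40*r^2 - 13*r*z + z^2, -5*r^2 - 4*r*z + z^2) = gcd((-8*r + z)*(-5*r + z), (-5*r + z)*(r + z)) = -5*r + z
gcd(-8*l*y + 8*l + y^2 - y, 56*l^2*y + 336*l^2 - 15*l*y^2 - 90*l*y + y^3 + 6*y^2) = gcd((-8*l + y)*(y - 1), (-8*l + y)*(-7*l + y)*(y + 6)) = -8*l + y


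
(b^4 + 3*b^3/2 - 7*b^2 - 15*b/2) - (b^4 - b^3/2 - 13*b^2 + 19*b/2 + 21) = 2*b^3 + 6*b^2 - 17*b - 21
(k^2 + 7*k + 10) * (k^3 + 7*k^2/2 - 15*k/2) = k^5 + 21*k^4/2 + 27*k^3 - 35*k^2/2 - 75*k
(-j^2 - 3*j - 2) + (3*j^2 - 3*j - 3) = 2*j^2 - 6*j - 5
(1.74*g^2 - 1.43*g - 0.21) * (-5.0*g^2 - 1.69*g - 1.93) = -8.7*g^4 + 4.2094*g^3 + 0.108499999999999*g^2 + 3.1148*g + 0.4053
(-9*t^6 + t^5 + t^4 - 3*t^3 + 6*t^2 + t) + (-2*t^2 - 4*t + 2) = -9*t^6 + t^5 + t^4 - 3*t^3 + 4*t^2 - 3*t + 2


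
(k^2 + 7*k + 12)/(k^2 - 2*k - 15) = (k + 4)/(k - 5)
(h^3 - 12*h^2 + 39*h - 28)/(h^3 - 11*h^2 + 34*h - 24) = (h - 7)/(h - 6)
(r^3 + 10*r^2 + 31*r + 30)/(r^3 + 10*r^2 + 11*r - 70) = (r^2 + 5*r + 6)/(r^2 + 5*r - 14)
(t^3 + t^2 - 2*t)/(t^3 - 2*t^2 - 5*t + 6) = t/(t - 3)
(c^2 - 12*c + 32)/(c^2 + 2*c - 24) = (c - 8)/(c + 6)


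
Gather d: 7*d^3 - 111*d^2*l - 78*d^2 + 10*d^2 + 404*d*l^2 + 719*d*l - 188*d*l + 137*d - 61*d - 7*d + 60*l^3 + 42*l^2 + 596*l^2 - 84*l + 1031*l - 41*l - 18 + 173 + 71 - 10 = 7*d^3 + d^2*(-111*l - 68) + d*(404*l^2 + 531*l + 69) + 60*l^3 + 638*l^2 + 906*l + 216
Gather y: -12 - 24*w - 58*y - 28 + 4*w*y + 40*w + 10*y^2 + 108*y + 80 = 16*w + 10*y^2 + y*(4*w + 50) + 40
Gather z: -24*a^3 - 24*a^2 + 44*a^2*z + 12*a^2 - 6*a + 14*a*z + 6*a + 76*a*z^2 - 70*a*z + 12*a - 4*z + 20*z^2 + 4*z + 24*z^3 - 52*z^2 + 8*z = -24*a^3 - 12*a^2 + 12*a + 24*z^3 + z^2*(76*a - 32) + z*(44*a^2 - 56*a + 8)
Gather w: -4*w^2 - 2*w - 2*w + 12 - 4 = -4*w^2 - 4*w + 8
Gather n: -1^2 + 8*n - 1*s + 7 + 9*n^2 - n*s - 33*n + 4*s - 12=9*n^2 + n*(-s - 25) + 3*s - 6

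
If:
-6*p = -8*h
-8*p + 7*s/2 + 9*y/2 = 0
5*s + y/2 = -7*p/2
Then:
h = 249*y/836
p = 83*y/209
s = -79*y/209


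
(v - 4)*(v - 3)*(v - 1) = v^3 - 8*v^2 + 19*v - 12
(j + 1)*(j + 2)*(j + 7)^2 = j^4 + 17*j^3 + 93*j^2 + 175*j + 98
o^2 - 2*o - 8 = (o - 4)*(o + 2)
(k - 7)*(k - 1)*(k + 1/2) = k^3 - 15*k^2/2 + 3*k + 7/2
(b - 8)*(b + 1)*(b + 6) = b^3 - b^2 - 50*b - 48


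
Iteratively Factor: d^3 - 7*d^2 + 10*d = (d)*(d^2 - 7*d + 10) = d*(d - 2)*(d - 5)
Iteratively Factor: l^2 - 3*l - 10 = (l - 5)*(l + 2)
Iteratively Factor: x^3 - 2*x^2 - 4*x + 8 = (x + 2)*(x^2 - 4*x + 4) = (x - 2)*(x + 2)*(x - 2)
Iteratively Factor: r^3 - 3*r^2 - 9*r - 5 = (r + 1)*(r^2 - 4*r - 5) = (r - 5)*(r + 1)*(r + 1)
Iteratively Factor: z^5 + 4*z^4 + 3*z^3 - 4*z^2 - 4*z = (z - 1)*(z^4 + 5*z^3 + 8*z^2 + 4*z) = (z - 1)*(z + 1)*(z^3 + 4*z^2 + 4*z) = z*(z - 1)*(z + 1)*(z^2 + 4*z + 4) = z*(z - 1)*(z + 1)*(z + 2)*(z + 2)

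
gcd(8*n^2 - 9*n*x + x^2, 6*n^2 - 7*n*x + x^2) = -n + x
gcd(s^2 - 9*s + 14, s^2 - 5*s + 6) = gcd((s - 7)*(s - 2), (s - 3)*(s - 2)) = s - 2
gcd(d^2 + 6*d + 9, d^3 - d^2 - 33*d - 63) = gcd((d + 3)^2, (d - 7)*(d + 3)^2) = d^2 + 6*d + 9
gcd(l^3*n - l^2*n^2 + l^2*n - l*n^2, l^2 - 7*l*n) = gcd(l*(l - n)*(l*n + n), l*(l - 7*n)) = l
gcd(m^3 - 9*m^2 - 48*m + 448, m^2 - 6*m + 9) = 1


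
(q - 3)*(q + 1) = q^2 - 2*q - 3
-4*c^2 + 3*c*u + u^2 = (-c + u)*(4*c + u)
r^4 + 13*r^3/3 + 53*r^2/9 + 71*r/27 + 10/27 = (r + 1/3)^2*(r + 5/3)*(r + 2)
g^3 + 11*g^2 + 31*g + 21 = (g + 1)*(g + 3)*(g + 7)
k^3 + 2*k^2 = k^2*(k + 2)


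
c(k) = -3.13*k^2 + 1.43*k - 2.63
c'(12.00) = -73.69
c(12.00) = -436.19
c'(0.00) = 1.43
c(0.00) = -2.63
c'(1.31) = -6.77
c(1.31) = -6.13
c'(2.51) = -14.28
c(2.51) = -18.76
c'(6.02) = -36.26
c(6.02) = -107.45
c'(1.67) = -9.02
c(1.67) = -8.97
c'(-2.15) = 14.89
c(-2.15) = -20.17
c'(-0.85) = 6.75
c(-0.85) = -6.11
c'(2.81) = -16.16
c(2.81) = -23.33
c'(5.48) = -32.87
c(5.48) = -88.79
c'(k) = 1.43 - 6.26*k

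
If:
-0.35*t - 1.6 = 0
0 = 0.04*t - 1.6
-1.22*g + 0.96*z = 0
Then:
No Solution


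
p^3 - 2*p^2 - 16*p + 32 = (p - 4)*(p - 2)*(p + 4)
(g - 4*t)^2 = g^2 - 8*g*t + 16*t^2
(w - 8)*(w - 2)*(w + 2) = w^3 - 8*w^2 - 4*w + 32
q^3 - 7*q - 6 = (q - 3)*(q + 1)*(q + 2)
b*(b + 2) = b^2 + 2*b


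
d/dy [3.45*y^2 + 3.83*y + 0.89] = 6.9*y + 3.83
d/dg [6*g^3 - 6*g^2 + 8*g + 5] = 18*g^2 - 12*g + 8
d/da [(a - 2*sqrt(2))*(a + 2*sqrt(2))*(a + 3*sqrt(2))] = 3*a^2 + 6*sqrt(2)*a - 8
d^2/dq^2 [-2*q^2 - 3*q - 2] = -4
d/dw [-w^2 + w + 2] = 1 - 2*w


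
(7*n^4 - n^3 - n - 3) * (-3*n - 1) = -21*n^5 - 4*n^4 + n^3 + 3*n^2 + 10*n + 3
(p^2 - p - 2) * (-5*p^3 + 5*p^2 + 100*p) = -5*p^5 + 10*p^4 + 105*p^3 - 110*p^2 - 200*p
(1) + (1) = 2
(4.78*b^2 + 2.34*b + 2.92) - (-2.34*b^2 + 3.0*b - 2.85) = 7.12*b^2 - 0.66*b + 5.77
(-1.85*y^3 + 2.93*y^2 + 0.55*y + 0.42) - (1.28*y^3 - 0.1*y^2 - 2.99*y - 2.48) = -3.13*y^3 + 3.03*y^2 + 3.54*y + 2.9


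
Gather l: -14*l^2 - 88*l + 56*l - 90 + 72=-14*l^2 - 32*l - 18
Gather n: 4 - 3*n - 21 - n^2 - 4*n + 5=-n^2 - 7*n - 12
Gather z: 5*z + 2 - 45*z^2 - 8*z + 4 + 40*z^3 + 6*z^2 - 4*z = 40*z^3 - 39*z^2 - 7*z + 6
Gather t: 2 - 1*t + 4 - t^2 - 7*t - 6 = -t^2 - 8*t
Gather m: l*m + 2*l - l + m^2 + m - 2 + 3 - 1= l + m^2 + m*(l + 1)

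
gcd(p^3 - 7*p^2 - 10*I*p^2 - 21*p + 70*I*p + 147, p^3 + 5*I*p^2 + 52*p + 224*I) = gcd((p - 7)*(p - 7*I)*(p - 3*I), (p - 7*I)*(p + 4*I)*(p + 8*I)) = p - 7*I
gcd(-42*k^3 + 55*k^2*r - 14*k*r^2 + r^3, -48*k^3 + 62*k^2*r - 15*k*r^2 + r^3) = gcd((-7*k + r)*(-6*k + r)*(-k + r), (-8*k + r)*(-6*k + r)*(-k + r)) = 6*k^2 - 7*k*r + r^2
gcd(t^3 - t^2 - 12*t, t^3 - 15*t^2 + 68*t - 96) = t - 4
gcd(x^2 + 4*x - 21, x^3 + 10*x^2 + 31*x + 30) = 1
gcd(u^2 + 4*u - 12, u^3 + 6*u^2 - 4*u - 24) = u^2 + 4*u - 12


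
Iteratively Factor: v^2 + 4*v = (v + 4)*(v)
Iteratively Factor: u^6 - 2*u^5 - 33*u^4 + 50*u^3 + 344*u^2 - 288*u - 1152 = (u - 4)*(u^5 + 2*u^4 - 25*u^3 - 50*u^2 + 144*u + 288) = (u - 4)^2*(u^4 + 6*u^3 - u^2 - 54*u - 72) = (u - 4)^2*(u + 3)*(u^3 + 3*u^2 - 10*u - 24) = (u - 4)^2*(u + 3)*(u + 4)*(u^2 - u - 6) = (u - 4)^2*(u - 3)*(u + 3)*(u + 4)*(u + 2)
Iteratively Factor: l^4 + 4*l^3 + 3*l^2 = (l)*(l^3 + 4*l^2 + 3*l) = l^2*(l^2 + 4*l + 3) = l^2*(l + 1)*(l + 3)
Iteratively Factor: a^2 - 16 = (a + 4)*(a - 4)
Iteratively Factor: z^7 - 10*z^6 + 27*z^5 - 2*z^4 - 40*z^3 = (z - 4)*(z^6 - 6*z^5 + 3*z^4 + 10*z^3) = (z - 4)*(z + 1)*(z^5 - 7*z^4 + 10*z^3) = z*(z - 4)*(z + 1)*(z^4 - 7*z^3 + 10*z^2) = z^2*(z - 4)*(z + 1)*(z^3 - 7*z^2 + 10*z) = z^3*(z - 4)*(z + 1)*(z^2 - 7*z + 10) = z^3*(z - 5)*(z - 4)*(z + 1)*(z - 2)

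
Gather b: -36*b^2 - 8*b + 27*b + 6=-36*b^2 + 19*b + 6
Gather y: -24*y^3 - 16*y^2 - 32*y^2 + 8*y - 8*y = -24*y^3 - 48*y^2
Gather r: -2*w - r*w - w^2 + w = -r*w - w^2 - w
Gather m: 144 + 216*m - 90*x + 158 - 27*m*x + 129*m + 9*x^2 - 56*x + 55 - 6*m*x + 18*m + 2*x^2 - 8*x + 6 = m*(363 - 33*x) + 11*x^2 - 154*x + 363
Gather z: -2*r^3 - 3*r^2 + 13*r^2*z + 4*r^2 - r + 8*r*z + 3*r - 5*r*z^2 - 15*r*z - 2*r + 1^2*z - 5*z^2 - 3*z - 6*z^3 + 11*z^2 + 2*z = -2*r^3 + r^2 - 6*z^3 + z^2*(6 - 5*r) + z*(13*r^2 - 7*r)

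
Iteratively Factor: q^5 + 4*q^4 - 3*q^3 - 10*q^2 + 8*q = (q - 1)*(q^4 + 5*q^3 + 2*q^2 - 8*q) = (q - 1)*(q + 2)*(q^3 + 3*q^2 - 4*q) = (q - 1)^2*(q + 2)*(q^2 + 4*q) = (q - 1)^2*(q + 2)*(q + 4)*(q)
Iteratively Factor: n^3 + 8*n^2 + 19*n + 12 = (n + 1)*(n^2 + 7*n + 12) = (n + 1)*(n + 3)*(n + 4)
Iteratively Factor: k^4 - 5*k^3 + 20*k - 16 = (k - 1)*(k^3 - 4*k^2 - 4*k + 16) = (k - 2)*(k - 1)*(k^2 - 2*k - 8) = (k - 2)*(k - 1)*(k + 2)*(k - 4)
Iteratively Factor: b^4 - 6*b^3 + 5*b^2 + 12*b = (b + 1)*(b^3 - 7*b^2 + 12*b) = (b - 3)*(b + 1)*(b^2 - 4*b) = b*(b - 3)*(b + 1)*(b - 4)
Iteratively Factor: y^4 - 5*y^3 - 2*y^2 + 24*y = (y + 2)*(y^3 - 7*y^2 + 12*y) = y*(y + 2)*(y^2 - 7*y + 12) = y*(y - 4)*(y + 2)*(y - 3)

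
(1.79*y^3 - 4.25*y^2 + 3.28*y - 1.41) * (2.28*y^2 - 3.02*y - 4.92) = 4.0812*y^5 - 15.0958*y^4 + 11.5066*y^3 + 7.7896*y^2 - 11.8794*y + 6.9372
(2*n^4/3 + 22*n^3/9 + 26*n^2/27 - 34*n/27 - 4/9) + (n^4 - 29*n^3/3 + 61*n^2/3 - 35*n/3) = 5*n^4/3 - 65*n^3/9 + 575*n^2/27 - 349*n/27 - 4/9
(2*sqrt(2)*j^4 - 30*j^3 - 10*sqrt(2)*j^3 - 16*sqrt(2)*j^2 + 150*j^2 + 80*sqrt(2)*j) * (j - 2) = 2*sqrt(2)*j^5 - 30*j^4 - 14*sqrt(2)*j^4 + 4*sqrt(2)*j^3 + 210*j^3 - 300*j^2 + 112*sqrt(2)*j^2 - 160*sqrt(2)*j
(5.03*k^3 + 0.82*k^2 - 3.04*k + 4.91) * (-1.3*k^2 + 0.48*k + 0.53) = -6.539*k^5 + 1.3484*k^4 + 7.0115*k^3 - 7.4076*k^2 + 0.7456*k + 2.6023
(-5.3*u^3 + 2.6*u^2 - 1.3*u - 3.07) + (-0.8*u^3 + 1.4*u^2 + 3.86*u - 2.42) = -6.1*u^3 + 4.0*u^2 + 2.56*u - 5.49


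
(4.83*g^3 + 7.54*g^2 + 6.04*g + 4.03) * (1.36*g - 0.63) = 6.5688*g^4 + 7.2115*g^3 + 3.4642*g^2 + 1.6756*g - 2.5389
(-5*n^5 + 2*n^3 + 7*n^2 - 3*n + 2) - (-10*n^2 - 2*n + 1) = -5*n^5 + 2*n^3 + 17*n^2 - n + 1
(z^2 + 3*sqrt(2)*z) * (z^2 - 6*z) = z^4 - 6*z^3 + 3*sqrt(2)*z^3 - 18*sqrt(2)*z^2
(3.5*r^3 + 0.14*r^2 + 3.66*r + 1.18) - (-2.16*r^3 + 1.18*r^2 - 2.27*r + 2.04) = 5.66*r^3 - 1.04*r^2 + 5.93*r - 0.86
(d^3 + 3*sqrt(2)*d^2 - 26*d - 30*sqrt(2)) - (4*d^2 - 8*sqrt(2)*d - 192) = d^3 - 4*d^2 + 3*sqrt(2)*d^2 - 26*d + 8*sqrt(2)*d - 30*sqrt(2) + 192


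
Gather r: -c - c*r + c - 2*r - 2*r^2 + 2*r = -c*r - 2*r^2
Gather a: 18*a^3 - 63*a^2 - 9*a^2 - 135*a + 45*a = 18*a^3 - 72*a^2 - 90*a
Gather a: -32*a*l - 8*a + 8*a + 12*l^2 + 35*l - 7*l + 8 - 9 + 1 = -32*a*l + 12*l^2 + 28*l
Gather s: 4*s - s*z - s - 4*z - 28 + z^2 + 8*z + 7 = s*(3 - z) + z^2 + 4*z - 21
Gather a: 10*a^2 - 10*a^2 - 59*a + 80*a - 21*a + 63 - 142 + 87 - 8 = 0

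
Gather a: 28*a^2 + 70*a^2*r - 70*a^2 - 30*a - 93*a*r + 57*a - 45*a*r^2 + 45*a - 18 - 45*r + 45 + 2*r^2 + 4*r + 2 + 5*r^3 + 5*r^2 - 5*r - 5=a^2*(70*r - 42) + a*(-45*r^2 - 93*r + 72) + 5*r^3 + 7*r^2 - 46*r + 24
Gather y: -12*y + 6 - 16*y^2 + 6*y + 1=-16*y^2 - 6*y + 7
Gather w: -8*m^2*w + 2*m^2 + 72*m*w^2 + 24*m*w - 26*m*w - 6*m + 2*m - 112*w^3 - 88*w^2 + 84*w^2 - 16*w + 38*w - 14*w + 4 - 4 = 2*m^2 - 4*m - 112*w^3 + w^2*(72*m - 4) + w*(-8*m^2 - 2*m + 8)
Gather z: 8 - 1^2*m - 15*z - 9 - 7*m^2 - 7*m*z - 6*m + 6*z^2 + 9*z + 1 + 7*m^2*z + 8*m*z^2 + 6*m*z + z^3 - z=-7*m^2 - 7*m + z^3 + z^2*(8*m + 6) + z*(7*m^2 - m - 7)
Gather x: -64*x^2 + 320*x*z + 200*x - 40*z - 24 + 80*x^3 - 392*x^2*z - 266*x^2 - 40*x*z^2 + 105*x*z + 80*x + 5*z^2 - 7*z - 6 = 80*x^3 + x^2*(-392*z - 330) + x*(-40*z^2 + 425*z + 280) + 5*z^2 - 47*z - 30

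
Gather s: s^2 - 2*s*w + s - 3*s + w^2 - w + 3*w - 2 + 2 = s^2 + s*(-2*w - 2) + w^2 + 2*w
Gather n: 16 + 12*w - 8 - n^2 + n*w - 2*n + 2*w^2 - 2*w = -n^2 + n*(w - 2) + 2*w^2 + 10*w + 8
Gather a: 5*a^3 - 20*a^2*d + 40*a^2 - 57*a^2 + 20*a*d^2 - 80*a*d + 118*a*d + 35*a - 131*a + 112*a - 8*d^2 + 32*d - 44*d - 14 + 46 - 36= 5*a^3 + a^2*(-20*d - 17) + a*(20*d^2 + 38*d + 16) - 8*d^2 - 12*d - 4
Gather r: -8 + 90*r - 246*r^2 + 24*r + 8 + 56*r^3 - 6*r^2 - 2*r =56*r^3 - 252*r^2 + 112*r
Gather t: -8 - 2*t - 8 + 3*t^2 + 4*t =3*t^2 + 2*t - 16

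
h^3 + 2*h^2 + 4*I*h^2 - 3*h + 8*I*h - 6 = (h + 2)*(h + I)*(h + 3*I)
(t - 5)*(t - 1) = t^2 - 6*t + 5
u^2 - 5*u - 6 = (u - 6)*(u + 1)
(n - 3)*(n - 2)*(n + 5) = n^3 - 19*n + 30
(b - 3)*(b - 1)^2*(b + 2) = b^4 - 3*b^3 - 3*b^2 + 11*b - 6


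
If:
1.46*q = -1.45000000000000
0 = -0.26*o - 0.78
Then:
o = -3.00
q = -0.99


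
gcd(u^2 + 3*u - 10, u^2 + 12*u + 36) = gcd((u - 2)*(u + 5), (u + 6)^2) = 1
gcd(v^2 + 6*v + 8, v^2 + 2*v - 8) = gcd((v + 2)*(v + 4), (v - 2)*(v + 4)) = v + 4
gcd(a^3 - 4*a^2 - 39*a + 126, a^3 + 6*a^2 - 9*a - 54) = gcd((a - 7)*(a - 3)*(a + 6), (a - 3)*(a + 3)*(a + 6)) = a^2 + 3*a - 18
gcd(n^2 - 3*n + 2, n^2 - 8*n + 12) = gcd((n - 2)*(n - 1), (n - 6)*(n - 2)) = n - 2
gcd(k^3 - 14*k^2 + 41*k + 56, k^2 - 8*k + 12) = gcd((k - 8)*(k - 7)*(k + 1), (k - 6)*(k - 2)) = 1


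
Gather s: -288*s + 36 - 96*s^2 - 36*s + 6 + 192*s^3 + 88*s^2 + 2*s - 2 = 192*s^3 - 8*s^2 - 322*s + 40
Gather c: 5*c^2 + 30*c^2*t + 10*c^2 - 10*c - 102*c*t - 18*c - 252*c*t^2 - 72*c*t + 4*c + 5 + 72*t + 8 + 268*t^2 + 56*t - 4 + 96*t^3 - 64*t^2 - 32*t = c^2*(30*t + 15) + c*(-252*t^2 - 174*t - 24) + 96*t^3 + 204*t^2 + 96*t + 9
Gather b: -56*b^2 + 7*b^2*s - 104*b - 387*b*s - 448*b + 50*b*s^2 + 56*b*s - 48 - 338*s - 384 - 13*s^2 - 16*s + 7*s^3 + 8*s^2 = b^2*(7*s - 56) + b*(50*s^2 - 331*s - 552) + 7*s^3 - 5*s^2 - 354*s - 432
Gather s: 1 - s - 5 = -s - 4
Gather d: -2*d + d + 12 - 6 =6 - d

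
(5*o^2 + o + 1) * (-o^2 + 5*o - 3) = -5*o^4 + 24*o^3 - 11*o^2 + 2*o - 3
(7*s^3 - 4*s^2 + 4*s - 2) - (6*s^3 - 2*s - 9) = s^3 - 4*s^2 + 6*s + 7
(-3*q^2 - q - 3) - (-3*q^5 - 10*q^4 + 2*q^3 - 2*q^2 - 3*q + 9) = 3*q^5 + 10*q^4 - 2*q^3 - q^2 + 2*q - 12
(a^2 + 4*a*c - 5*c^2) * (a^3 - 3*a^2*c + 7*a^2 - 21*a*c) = a^5 + a^4*c + 7*a^4 - 17*a^3*c^2 + 7*a^3*c + 15*a^2*c^3 - 119*a^2*c^2 + 105*a*c^3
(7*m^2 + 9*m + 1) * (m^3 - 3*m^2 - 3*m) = 7*m^5 - 12*m^4 - 47*m^3 - 30*m^2 - 3*m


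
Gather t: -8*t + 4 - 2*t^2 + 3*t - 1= -2*t^2 - 5*t + 3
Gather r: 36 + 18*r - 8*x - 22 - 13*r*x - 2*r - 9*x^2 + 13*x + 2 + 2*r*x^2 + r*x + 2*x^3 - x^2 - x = r*(2*x^2 - 12*x + 16) + 2*x^3 - 10*x^2 + 4*x + 16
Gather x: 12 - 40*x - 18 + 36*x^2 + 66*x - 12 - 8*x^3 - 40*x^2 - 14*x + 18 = -8*x^3 - 4*x^2 + 12*x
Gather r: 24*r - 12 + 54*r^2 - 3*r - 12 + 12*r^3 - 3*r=12*r^3 + 54*r^2 + 18*r - 24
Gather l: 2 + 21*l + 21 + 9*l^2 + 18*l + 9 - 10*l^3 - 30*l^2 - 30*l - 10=-10*l^3 - 21*l^2 + 9*l + 22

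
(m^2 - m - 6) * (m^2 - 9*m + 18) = m^4 - 10*m^3 + 21*m^2 + 36*m - 108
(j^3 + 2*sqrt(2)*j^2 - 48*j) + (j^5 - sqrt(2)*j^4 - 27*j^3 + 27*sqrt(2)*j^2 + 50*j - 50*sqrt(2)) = j^5 - sqrt(2)*j^4 - 26*j^3 + 29*sqrt(2)*j^2 + 2*j - 50*sqrt(2)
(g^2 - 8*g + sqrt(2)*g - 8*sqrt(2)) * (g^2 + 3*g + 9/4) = g^4 - 5*g^3 + sqrt(2)*g^3 - 87*g^2/4 - 5*sqrt(2)*g^2 - 87*sqrt(2)*g/4 - 18*g - 18*sqrt(2)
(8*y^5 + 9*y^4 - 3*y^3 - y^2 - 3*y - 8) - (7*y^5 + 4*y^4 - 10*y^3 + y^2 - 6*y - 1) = y^5 + 5*y^4 + 7*y^3 - 2*y^2 + 3*y - 7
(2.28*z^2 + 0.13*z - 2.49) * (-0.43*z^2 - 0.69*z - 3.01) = -0.9804*z^4 - 1.6291*z^3 - 5.8818*z^2 + 1.3268*z + 7.4949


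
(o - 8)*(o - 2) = o^2 - 10*o + 16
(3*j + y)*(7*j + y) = 21*j^2 + 10*j*y + y^2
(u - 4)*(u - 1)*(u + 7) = u^3 + 2*u^2 - 31*u + 28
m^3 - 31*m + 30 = (m - 5)*(m - 1)*(m + 6)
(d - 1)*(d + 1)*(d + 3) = d^3 + 3*d^2 - d - 3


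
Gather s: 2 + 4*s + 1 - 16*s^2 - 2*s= -16*s^2 + 2*s + 3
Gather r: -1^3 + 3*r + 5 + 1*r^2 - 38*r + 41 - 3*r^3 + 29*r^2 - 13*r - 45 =-3*r^3 + 30*r^2 - 48*r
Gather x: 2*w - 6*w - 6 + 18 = 12 - 4*w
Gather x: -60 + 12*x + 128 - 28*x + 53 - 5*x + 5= 126 - 21*x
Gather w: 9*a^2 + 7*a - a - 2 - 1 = 9*a^2 + 6*a - 3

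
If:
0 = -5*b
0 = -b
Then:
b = 0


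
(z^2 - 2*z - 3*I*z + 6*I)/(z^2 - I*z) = (z^2 - 2*z - 3*I*z + 6*I)/(z*(z - I))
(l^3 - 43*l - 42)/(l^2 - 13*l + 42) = (l^2 + 7*l + 6)/(l - 6)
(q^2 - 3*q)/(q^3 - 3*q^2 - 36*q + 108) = q/(q^2 - 36)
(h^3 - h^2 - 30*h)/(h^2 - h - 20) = h*(-h^2 + h + 30)/(-h^2 + h + 20)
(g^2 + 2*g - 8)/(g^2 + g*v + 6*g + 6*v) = (g^2 + 2*g - 8)/(g^2 + g*v + 6*g + 6*v)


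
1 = 1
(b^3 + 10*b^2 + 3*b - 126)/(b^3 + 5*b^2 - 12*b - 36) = (b + 7)/(b + 2)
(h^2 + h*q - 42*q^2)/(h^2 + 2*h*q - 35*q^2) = (-h + 6*q)/(-h + 5*q)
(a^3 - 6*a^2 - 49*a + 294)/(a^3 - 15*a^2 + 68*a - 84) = (a + 7)/(a - 2)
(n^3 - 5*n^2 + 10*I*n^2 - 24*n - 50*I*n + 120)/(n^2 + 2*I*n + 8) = (n^2 + n*(-5 + 6*I) - 30*I)/(n - 2*I)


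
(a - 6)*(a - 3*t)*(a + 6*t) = a^3 + 3*a^2*t - 6*a^2 - 18*a*t^2 - 18*a*t + 108*t^2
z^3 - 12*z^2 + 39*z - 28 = (z - 7)*(z - 4)*(z - 1)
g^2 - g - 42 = (g - 7)*(g + 6)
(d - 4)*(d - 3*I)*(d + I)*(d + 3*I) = d^4 - 4*d^3 + I*d^3 + 9*d^2 - 4*I*d^2 - 36*d + 9*I*d - 36*I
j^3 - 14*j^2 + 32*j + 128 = (j - 8)^2*(j + 2)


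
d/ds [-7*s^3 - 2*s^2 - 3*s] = -21*s^2 - 4*s - 3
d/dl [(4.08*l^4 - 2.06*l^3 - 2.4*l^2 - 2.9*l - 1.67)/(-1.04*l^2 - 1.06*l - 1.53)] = (-8.4864*l^5 - 10.832*l^4 - 20.6024*l^3 + 8.9834*l^2 + 3.8704*l + 2.6668)/(1.0816*l^4 + 2.2048*l^3 + 4.306*l^2 + 3.2436*l + 2.3409)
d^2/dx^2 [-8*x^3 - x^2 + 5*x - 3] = -48*x - 2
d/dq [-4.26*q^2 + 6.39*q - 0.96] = 6.39 - 8.52*q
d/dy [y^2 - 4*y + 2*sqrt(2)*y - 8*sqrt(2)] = 2*y - 4 + 2*sqrt(2)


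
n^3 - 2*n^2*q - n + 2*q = (n - 1)*(n + 1)*(n - 2*q)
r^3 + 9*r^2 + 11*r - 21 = (r - 1)*(r + 3)*(r + 7)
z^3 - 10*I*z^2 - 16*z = z*(z - 8*I)*(z - 2*I)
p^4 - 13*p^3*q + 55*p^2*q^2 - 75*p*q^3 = p*(p - 5*q)^2*(p - 3*q)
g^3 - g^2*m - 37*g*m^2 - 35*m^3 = (g - 7*m)*(g + m)*(g + 5*m)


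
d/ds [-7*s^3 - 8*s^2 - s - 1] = -21*s^2 - 16*s - 1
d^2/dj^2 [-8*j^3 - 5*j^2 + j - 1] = -48*j - 10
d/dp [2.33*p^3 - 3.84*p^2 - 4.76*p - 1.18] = 6.99*p^2 - 7.68*p - 4.76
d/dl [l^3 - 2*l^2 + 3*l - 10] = 3*l^2 - 4*l + 3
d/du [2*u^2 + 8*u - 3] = 4*u + 8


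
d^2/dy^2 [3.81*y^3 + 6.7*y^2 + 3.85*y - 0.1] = 22.86*y + 13.4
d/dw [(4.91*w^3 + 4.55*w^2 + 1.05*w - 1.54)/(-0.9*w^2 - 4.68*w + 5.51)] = (-4.419*w^4 - 45.9576*w^3 + 60.8133*w^2 + 47.369*w - 1.4217)/(0.81*w^4 + 8.424*w^3 + 11.9844*w^2 - 51.5736*w + 30.3601)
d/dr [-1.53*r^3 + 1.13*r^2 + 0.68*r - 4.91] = -4.59*r^2 + 2.26*r + 0.68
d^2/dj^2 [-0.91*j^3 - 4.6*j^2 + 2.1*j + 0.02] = -5.46*j - 9.2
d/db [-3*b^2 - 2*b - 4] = -6*b - 2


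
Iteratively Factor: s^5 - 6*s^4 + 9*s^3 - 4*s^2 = (s - 4)*(s^4 - 2*s^3 + s^2) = (s - 4)*(s - 1)*(s^3 - s^2) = s*(s - 4)*(s - 1)*(s^2 - s) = s^2*(s - 4)*(s - 1)*(s - 1)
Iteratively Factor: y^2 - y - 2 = (y + 1)*(y - 2)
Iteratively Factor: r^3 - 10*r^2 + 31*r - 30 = (r - 3)*(r^2 - 7*r + 10) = (r - 3)*(r - 2)*(r - 5)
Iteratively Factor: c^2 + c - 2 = (c - 1)*(c + 2)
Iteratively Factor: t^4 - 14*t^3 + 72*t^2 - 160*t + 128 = (t - 4)*(t^3 - 10*t^2 + 32*t - 32) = (t - 4)*(t - 2)*(t^2 - 8*t + 16) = (t - 4)^2*(t - 2)*(t - 4)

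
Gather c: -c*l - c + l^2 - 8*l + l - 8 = c*(-l - 1) + l^2 - 7*l - 8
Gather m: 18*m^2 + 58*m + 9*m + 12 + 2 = 18*m^2 + 67*m + 14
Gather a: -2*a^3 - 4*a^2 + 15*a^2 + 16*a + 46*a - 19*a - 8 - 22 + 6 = -2*a^3 + 11*a^2 + 43*a - 24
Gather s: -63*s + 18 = 18 - 63*s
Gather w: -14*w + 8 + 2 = 10 - 14*w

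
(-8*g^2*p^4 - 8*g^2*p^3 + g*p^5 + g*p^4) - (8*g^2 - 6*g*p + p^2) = -8*g^2*p^4 - 8*g^2*p^3 - 8*g^2 + g*p^5 + g*p^4 + 6*g*p - p^2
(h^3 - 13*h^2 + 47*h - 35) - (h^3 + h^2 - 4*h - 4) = -14*h^2 + 51*h - 31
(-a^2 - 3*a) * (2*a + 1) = -2*a^3 - 7*a^2 - 3*a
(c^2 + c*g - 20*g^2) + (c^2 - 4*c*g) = 2*c^2 - 3*c*g - 20*g^2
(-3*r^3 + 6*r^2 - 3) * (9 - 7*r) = 21*r^4 - 69*r^3 + 54*r^2 + 21*r - 27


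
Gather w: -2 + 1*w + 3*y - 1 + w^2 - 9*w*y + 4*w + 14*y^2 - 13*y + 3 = w^2 + w*(5 - 9*y) + 14*y^2 - 10*y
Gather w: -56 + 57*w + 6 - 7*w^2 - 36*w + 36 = -7*w^2 + 21*w - 14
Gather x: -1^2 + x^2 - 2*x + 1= x^2 - 2*x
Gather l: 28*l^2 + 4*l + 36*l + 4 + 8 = 28*l^2 + 40*l + 12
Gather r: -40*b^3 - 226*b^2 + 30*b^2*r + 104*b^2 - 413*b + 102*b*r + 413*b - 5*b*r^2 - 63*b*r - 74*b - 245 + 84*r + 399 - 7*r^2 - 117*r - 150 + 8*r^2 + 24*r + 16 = -40*b^3 - 122*b^2 - 74*b + r^2*(1 - 5*b) + r*(30*b^2 + 39*b - 9) + 20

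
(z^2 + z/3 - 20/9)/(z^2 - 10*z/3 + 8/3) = (z + 5/3)/(z - 2)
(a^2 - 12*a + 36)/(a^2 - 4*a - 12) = (a - 6)/(a + 2)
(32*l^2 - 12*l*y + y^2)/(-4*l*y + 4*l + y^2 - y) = (-8*l + y)/(y - 1)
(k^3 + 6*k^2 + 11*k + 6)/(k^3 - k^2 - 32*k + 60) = (k^3 + 6*k^2 + 11*k + 6)/(k^3 - k^2 - 32*k + 60)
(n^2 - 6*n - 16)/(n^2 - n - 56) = (n + 2)/(n + 7)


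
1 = 1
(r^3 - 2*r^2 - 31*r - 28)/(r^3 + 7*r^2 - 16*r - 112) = (r^2 - 6*r - 7)/(r^2 + 3*r - 28)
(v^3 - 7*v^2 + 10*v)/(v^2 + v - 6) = v*(v - 5)/(v + 3)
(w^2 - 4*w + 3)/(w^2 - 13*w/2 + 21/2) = 2*(w - 1)/(2*w - 7)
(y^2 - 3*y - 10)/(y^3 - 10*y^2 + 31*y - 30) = (y + 2)/(y^2 - 5*y + 6)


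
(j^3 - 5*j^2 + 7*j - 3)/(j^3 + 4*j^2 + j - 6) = (j^2 - 4*j + 3)/(j^2 + 5*j + 6)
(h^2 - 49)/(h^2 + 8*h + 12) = (h^2 - 49)/(h^2 + 8*h + 12)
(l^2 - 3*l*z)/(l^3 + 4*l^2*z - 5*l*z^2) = (l - 3*z)/(l^2 + 4*l*z - 5*z^2)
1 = 1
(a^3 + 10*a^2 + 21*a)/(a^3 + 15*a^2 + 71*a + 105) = a/(a + 5)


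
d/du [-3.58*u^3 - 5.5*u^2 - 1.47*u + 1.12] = -10.74*u^2 - 11.0*u - 1.47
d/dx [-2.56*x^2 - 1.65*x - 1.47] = -5.12*x - 1.65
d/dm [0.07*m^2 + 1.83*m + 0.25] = 0.14*m + 1.83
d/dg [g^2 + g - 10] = 2*g + 1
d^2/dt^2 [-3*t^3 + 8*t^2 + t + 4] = 16 - 18*t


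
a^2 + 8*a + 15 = (a + 3)*(a + 5)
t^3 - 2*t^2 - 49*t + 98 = (t - 7)*(t - 2)*(t + 7)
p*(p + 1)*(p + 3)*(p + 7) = p^4 + 11*p^3 + 31*p^2 + 21*p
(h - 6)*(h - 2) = h^2 - 8*h + 12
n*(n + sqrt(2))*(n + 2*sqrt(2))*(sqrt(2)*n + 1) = sqrt(2)*n^4 + 7*n^3 + 7*sqrt(2)*n^2 + 4*n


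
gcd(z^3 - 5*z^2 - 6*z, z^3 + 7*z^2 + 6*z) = z^2 + z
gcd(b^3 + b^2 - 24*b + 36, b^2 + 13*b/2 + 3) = b + 6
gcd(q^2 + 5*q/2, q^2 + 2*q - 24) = 1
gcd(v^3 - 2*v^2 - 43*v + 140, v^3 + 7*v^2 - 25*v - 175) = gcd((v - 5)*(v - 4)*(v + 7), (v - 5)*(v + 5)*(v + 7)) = v^2 + 2*v - 35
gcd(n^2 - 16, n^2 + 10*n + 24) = n + 4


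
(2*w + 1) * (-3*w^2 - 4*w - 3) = -6*w^3 - 11*w^2 - 10*w - 3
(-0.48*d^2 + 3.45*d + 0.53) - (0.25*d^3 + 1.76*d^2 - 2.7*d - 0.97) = -0.25*d^3 - 2.24*d^2 + 6.15*d + 1.5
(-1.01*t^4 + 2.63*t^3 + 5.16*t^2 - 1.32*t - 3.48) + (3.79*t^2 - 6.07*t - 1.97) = -1.01*t^4 + 2.63*t^3 + 8.95*t^2 - 7.39*t - 5.45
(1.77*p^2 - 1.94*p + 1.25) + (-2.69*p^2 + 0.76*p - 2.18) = -0.92*p^2 - 1.18*p - 0.93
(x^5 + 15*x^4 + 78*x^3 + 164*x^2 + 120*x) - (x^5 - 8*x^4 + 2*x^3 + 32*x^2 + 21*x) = 23*x^4 + 76*x^3 + 132*x^2 + 99*x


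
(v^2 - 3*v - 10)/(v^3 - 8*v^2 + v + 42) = (v - 5)/(v^2 - 10*v + 21)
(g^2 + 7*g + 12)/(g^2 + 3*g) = (g + 4)/g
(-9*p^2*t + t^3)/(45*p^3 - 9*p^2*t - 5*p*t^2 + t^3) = -t/(5*p - t)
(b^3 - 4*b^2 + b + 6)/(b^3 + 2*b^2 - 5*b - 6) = (b - 3)/(b + 3)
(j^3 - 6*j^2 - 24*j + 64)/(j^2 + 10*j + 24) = (j^2 - 10*j + 16)/(j + 6)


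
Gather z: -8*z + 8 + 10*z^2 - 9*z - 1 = 10*z^2 - 17*z + 7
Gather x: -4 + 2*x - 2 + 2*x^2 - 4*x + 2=2*x^2 - 2*x - 4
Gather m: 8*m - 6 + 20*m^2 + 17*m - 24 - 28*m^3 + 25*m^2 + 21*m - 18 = -28*m^3 + 45*m^2 + 46*m - 48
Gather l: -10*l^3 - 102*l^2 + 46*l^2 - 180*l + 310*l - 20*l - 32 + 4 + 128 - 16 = -10*l^3 - 56*l^2 + 110*l + 84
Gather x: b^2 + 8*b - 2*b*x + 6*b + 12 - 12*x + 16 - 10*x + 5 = b^2 + 14*b + x*(-2*b - 22) + 33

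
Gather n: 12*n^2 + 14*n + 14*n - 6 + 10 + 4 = 12*n^2 + 28*n + 8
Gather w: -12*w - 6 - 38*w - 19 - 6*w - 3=-56*w - 28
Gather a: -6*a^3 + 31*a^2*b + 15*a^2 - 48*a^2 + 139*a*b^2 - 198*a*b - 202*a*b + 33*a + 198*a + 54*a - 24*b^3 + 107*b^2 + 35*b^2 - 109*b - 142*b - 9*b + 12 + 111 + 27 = -6*a^3 + a^2*(31*b - 33) + a*(139*b^2 - 400*b + 285) - 24*b^3 + 142*b^2 - 260*b + 150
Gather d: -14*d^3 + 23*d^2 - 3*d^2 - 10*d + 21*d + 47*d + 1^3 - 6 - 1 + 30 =-14*d^3 + 20*d^2 + 58*d + 24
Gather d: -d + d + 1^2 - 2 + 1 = 0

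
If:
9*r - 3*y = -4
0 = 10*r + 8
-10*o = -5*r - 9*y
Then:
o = -34/25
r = -4/5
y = -16/15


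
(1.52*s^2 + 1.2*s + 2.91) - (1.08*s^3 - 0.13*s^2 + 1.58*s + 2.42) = -1.08*s^3 + 1.65*s^2 - 0.38*s + 0.49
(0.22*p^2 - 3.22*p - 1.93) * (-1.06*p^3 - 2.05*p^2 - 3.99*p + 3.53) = -0.2332*p^5 + 2.9622*p^4 + 7.769*p^3 + 17.5809*p^2 - 3.6659*p - 6.8129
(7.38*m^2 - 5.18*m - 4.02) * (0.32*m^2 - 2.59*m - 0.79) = 2.3616*m^4 - 20.7718*m^3 + 6.2996*m^2 + 14.504*m + 3.1758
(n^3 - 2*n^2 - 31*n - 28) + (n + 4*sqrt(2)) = n^3 - 2*n^2 - 30*n - 28 + 4*sqrt(2)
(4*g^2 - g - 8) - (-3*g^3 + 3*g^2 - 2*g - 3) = 3*g^3 + g^2 + g - 5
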